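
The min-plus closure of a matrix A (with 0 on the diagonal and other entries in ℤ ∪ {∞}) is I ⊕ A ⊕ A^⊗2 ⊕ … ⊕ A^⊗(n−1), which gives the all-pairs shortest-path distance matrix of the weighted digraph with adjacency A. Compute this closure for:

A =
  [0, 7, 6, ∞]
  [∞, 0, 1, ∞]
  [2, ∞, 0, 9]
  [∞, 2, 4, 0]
Closure =
  [0, 7, 6, 15]
  [3, 0, 1, 10]
  [2, 9, 0, 9]
  [5, 2, 3, 0]

This is the Floyd-Warshall all-pairs shortest-path computation. For each intermediate vertex k = 0, 1, …, 3, update dist[i][j] ← min(dist[i][j], dist[i][k] + dist[k][j]). The final matrix gives, for each (i, j), the minimum total weight of any directed path from i to j (possibly empty when i = j).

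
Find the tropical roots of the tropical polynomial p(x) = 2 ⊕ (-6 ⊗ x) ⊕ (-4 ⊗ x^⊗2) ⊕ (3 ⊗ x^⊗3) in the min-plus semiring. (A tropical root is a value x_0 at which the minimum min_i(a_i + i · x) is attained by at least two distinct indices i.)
Roots: {-7, -2, 8}

Each tropical root is a break point of the lower envelope of the lines y = a_i + i · x (there are 4 lines, with slopes 0, 1, ..., 3). Only the lines that attain the minimum somewhere contribute to roots; other lines are dominated. Here the surviving (envelope) indices are i = 3, i = 2, i = 1, i = 0.
Intersections between consecutive envelope lines give the roots: for adjacent envelope indices i < j the intersection is x = (a_i − a_j) / (j − i). Reading off the sorted break points: {-7, -2, 8}.
Verification: at each break x_0, at least two indices attain the minimum of min_i(a_i + i · x_0).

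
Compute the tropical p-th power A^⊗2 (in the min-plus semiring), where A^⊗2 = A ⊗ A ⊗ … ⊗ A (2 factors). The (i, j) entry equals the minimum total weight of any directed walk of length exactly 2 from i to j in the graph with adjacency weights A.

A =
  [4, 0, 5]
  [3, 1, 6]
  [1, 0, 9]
A^⊗2 =
  [3, 1, 6]
  [4, 2, 7]
  [3, 1, 6]

Each entry (A^⊗2)_ij equals the minimum over all length-2 walks i = v_0 → v_1 → … → v_2 = j of Σ_t A[v_t][v_{t+1}]. For example, for (i, j) = (0, 2) we minimise over 3 possible intermediate vertex sequences; the minimum is 6, attained along the walk 0 → 1 → 2.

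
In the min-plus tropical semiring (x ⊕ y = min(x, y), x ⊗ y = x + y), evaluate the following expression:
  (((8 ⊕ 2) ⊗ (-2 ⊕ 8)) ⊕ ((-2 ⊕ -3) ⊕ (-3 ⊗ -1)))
(((8 ⊕ 2) ⊗ (-2 ⊕ 8)) ⊕ ((-2 ⊕ -3) ⊕ (-3 ⊗ -1))) = -4

Expand innermost to outermost. Recall ⊕ takes the minimum of its arguments and ⊗ takes their sum. Working out the expression (((8 ⊕ 2) ⊗ (-2 ⊕ 8)) ⊕ ((-2 ⊕ -3) ⊕ (-3 ⊗ -1))) gives -4.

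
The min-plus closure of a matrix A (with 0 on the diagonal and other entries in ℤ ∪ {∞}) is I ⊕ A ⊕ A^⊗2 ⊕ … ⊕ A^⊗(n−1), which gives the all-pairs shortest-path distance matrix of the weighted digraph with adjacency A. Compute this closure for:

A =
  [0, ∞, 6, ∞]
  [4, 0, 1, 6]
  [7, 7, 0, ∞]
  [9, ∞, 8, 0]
Closure =
  [0, 13, 6, 19]
  [4, 0, 1, 6]
  [7, 7, 0, 13]
  [9, 15, 8, 0]

This is the Floyd-Warshall all-pairs shortest-path computation. For each intermediate vertex k = 0, 1, …, 3, update dist[i][j] ← min(dist[i][j], dist[i][k] + dist[k][j]). The final matrix gives, for each (i, j), the minimum total weight of any directed path from i to j (possibly empty when i = j).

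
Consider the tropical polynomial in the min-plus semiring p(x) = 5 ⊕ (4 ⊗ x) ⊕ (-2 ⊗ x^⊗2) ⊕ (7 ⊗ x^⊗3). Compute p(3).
p(3) = 4

A tropical monomial a ⊗ x^⊗i evaluates to a + i · x. Evaluating each term at x = 3:
  Term 0 contributes 5 + 0 · 3 = 5
  Term 1 contributes 4 + 1 · 3 = 7
  Term 2 contributes -2 + 2 · 3 = 4
  Term 3 contributes 7 + 3 · 3 = 16
p(3) = ⊕ of these = min[5, 7, 4, 16] = 4.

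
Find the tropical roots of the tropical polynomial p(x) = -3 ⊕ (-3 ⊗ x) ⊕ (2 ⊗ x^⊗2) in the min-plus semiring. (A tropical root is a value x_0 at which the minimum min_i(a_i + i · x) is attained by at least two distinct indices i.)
Roots: {-5, 0}

Each tropical root is a break point of the lower envelope of the lines y = a_i + i · x (there are 3 lines, with slopes 0, 1, ..., 2). Only the lines that attain the minimum somewhere contribute to roots; other lines are dominated. Here the surviving (envelope) indices are i = 2, i = 1, i = 0.
Intersections between consecutive envelope lines give the roots: for adjacent envelope indices i < j the intersection is x = (a_i − a_j) / (j − i). Reading off the sorted break points: {-5, 0}.
Verification: at each break x_0, at least two indices attain the minimum of min_i(a_i + i · x_0).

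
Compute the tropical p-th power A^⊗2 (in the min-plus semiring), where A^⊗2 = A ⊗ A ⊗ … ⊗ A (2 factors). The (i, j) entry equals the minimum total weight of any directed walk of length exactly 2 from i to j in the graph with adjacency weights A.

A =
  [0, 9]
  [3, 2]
A^⊗2 =
  [0, 9]
  [3, 4]

Each entry (A^⊗2)_ij equals the minimum over all length-2 walks i = v_0 → v_1 → … → v_2 = j of Σ_t A[v_t][v_{t+1}]. For example, for (i, j) = (0, 1) we minimise over 2 possible intermediate vertex sequences; the minimum is 9, attained along the walk 0 → 0 → 1.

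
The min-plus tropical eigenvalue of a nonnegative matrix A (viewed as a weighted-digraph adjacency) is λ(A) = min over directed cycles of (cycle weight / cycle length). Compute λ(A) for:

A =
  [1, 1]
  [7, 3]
λ(A) = 1

Enumerate directed cycles and compute their means (weight / length). Sample:
  cycle 0 → 0: weight = 1, length = 1, mean = 1/1 ≈ 1.000
  cycle 1 → 1: weight = 3, length = 1, mean = 3/1 ≈ 3.000
  cycle 0 → 1 → 0: weight = 8, length = 2, mean = 8/2 ≈ 4.000
  cycle 1 → 0 → 1: weight = 8, length = 2, mean = 8/2 ≈ 4.000
Minimum mean = 1.000, attained e.g. along the cycle 0 → 0 with weight 1 and length 1. So λ(A) = 1/1 = 1.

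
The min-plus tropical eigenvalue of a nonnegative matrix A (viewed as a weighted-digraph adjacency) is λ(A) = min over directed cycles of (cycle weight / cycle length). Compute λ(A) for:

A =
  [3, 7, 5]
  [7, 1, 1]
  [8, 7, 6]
λ(A) = 1

Enumerate directed cycles and compute their means (weight / length). Sample:
  cycle 0 → 0: weight = 3, length = 1, mean = 3/1 ≈ 3.000
  cycle 1 → 1: weight = 1, length = 1, mean = 1/1 ≈ 1.000
  cycle 2 → 2: weight = 6, length = 1, mean = 6/1 ≈ 6.000
  cycle 0 → 1 → 0: weight = 14, length = 2, mean = 14/2 ≈ 7.000
  cycle 0 → 2 → 0: weight = 13, length = 2, mean = 13/2 ≈ 6.500
  cycle 1 → 0 → 1: weight = 14, length = 2, mean = 14/2 ≈ 7.000
Minimum mean = 1.000, attained e.g. along the cycle 1 → 1 with weight 1 and length 1. So λ(A) = 1/1 = 1.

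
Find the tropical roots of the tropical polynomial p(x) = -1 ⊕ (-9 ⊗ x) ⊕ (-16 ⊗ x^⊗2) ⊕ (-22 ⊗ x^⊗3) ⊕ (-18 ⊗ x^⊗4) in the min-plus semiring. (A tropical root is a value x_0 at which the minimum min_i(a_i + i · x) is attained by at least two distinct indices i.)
Roots: {-4, 6, 7, 8}

Each tropical root is a break point of the lower envelope of the lines y = a_i + i · x (there are 5 lines, with slopes 0, 1, ..., 4). Only the lines that attain the minimum somewhere contribute to roots; other lines are dominated. Here the surviving (envelope) indices are i = 4, i = 3, i = 2, i = 1, i = 0.
Intersections between consecutive envelope lines give the roots: for adjacent envelope indices i < j the intersection is x = (a_i − a_j) / (j − i). Reading off the sorted break points: {-4, 6, 7, 8}.
Verification: at each break x_0, at least two indices attain the minimum of min_i(a_i + i · x_0).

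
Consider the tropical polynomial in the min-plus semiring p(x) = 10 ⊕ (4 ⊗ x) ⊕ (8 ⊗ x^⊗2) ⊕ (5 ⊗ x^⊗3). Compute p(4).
p(4) = 8

A tropical monomial a ⊗ x^⊗i evaluates to a + i · x. Evaluating each term at x = 4:
  Term 0 contributes 10 + 0 · 4 = 10
  Term 1 contributes 4 + 1 · 4 = 8
  Term 2 contributes 8 + 2 · 4 = 16
  Term 3 contributes 5 + 3 · 4 = 17
p(4) = ⊕ of these = min[10, 8, 16, 17] = 8.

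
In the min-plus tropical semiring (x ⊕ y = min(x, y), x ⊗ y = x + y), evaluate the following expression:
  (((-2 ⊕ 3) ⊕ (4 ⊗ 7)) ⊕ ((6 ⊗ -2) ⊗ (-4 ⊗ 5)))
(((-2 ⊕ 3) ⊕ (4 ⊗ 7)) ⊕ ((6 ⊗ -2) ⊗ (-4 ⊗ 5))) = -2

Expand innermost to outermost. Recall ⊕ takes the minimum of its arguments and ⊗ takes their sum. Working out the expression (((-2 ⊕ 3) ⊕ (4 ⊗ 7)) ⊕ ((6 ⊗ -2) ⊗ (-4 ⊗ 5))) gives -2.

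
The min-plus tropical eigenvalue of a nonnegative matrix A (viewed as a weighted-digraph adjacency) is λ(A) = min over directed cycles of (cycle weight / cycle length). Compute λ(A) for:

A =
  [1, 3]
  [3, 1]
λ(A) = 1

Enumerate directed cycles and compute their means (weight / length). Sample:
  cycle 0 → 0: weight = 1, length = 1, mean = 1/1 ≈ 1.000
  cycle 1 → 1: weight = 1, length = 1, mean = 1/1 ≈ 1.000
  cycle 0 → 1 → 0: weight = 6, length = 2, mean = 6/2 ≈ 3.000
  cycle 1 → 0 → 1: weight = 6, length = 2, mean = 6/2 ≈ 3.000
Minimum mean = 1.000, attained e.g. along the cycle 0 → 0 with weight 1 and length 1. So λ(A) = 1/1 = 1.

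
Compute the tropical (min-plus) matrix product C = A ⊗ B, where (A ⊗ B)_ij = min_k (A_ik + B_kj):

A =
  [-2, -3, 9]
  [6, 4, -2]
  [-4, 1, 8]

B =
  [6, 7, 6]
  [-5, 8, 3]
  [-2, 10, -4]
A ⊗ B =
  [-8, 5, 0]
  [-4, 8, -6]
  [-4, 3, 2]

Apply the min-plus product entry-by-entry:
  C[0][0] = min over k of (A[0][0] + B[0][0] = -2 + 6 = 4, A[0][1] + B[1][0] = -3 + -5 = -8, A[0][2] + B[2][0] = 9 + -2 = 7) = -8 (attained at k = 1)
  C[0][1] = min over k of (A[0][0] + B[0][1] = -2 + 7 = 5, A[0][1] + B[1][1] = -3 + 8 = 5, A[0][2] + B[2][1] = 9 + 10 = 19) = 5 (attained at k = 0)
  C[0][2] = min over k of (A[0][0] + B[0][2] = -2 + 6 = 4, A[0][1] + B[1][2] = -3 + 3 = 0, A[0][2] + B[2][2] = 9 + -4 = 5) = 0 (attained at k = 1)
  C[1][0] = min over k of (A[1][0] + B[0][0] = 6 + 6 = 12, A[1][1] + B[1][0] = 4 + -5 = -1, A[1][2] + B[2][0] = -2 + -2 = -4) = -4 (attained at k = 2)
  C[1][1] = min over k of (A[1][0] + B[0][1] = 6 + 7 = 13, A[1][1] + B[1][1] = 4 + 8 = 12, A[1][2] + B[2][1] = -2 + 10 = 8) = 8 (attained at k = 2)
  C[1][2] = min over k of (A[1][0] + B[0][2] = 6 + 6 = 12, A[1][1] + B[1][2] = 4 + 3 = 7, A[1][2] + B[2][2] = -2 + -4 = -6) = -6 (attained at k = 2)
  C[2][0] = min over k of (A[2][0] + B[0][0] = -4 + 6 = 2, A[2][1] + B[1][0] = 1 + -5 = -4, A[2][2] + B[2][0] = 8 + -2 = 6) = -4 (attained at k = 1)
  C[2][1] = min over k of (A[2][0] + B[0][1] = -4 + 7 = 3, A[2][1] + B[1][1] = 1 + 8 = 9, A[2][2] + B[2][1] = 8 + 10 = 18) = 3 (attained at k = 0)
  C[2][2] = min over k of (A[2][0] + B[0][2] = -4 + 6 = 2, A[2][1] + B[1][2] = 1 + 3 = 4, A[2][2] + B[2][2] = 8 + -4 = 4) = 2 (attained at k = 0)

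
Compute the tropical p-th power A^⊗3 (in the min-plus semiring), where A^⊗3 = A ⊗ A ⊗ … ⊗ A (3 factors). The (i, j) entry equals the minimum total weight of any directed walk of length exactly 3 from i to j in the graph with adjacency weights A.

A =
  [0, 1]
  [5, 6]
A^⊗3 =
  [0, 1]
  [5, 6]

Each entry (A^⊗3)_ij equals the minimum over all length-3 walks i = v_0 → v_1 → … → v_3 = j of Σ_t A[v_t][v_{t+1}]. For example, for (i, j) = (0, 1) we minimise over 4 possible intermediate vertex sequences; the minimum is 1, attained along the walk 0 → 0 → 0 → 1.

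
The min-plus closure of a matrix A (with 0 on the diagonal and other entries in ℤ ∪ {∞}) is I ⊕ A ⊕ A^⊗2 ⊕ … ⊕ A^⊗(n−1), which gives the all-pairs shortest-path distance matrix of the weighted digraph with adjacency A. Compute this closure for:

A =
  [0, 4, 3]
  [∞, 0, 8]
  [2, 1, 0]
Closure =
  [0, 4, 3]
  [10, 0, 8]
  [2, 1, 0]

This is the Floyd-Warshall all-pairs shortest-path computation. For each intermediate vertex k = 0, 1, …, 2, update dist[i][j] ← min(dist[i][j], dist[i][k] + dist[k][j]). The final matrix gives, for each (i, j), the minimum total weight of any directed path from i to j (possibly empty when i = j).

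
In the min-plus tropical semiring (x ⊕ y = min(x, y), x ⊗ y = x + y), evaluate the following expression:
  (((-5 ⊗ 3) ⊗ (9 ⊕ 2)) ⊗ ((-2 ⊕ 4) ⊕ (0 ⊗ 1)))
(((-5 ⊗ 3) ⊗ (9 ⊕ 2)) ⊗ ((-2 ⊕ 4) ⊕ (0 ⊗ 1))) = -2

Expand innermost to outermost. Recall ⊕ takes the minimum of its arguments and ⊗ takes their sum. Working out the expression (((-5 ⊗ 3) ⊗ (9 ⊕ 2)) ⊗ ((-2 ⊕ 4) ⊕ (0 ⊗ 1))) gives -2.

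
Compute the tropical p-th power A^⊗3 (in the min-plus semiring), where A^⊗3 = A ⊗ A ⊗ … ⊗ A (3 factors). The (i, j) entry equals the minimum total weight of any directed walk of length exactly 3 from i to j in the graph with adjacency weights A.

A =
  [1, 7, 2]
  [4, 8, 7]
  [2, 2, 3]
A^⊗3 =
  [3, 5, 4]
  [6, 8, 7]
  [4, 6, 5]

Each entry (A^⊗3)_ij equals the minimum over all length-3 walks i = v_0 → v_1 → … → v_3 = j of Σ_t A[v_t][v_{t+1}]. For example, for (i, j) = (0, 2) we minimise over 9 possible intermediate vertex sequences; the minimum is 4, attained along the walk 0 → 0 → 0 → 2.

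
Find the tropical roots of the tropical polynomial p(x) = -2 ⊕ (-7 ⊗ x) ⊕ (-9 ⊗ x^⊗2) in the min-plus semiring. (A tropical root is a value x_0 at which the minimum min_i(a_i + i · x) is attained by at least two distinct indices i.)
Roots: {2, 5}

Each tropical root is a break point of the lower envelope of the lines y = a_i + i · x (there are 3 lines, with slopes 0, 1, ..., 2). Only the lines that attain the minimum somewhere contribute to roots; other lines are dominated. Here the surviving (envelope) indices are i = 2, i = 1, i = 0.
Intersections between consecutive envelope lines give the roots: for adjacent envelope indices i < j the intersection is x = (a_i − a_j) / (j − i). Reading off the sorted break points: {2, 5}.
Verification: at each break x_0, at least two indices attain the minimum of min_i(a_i + i · x_0).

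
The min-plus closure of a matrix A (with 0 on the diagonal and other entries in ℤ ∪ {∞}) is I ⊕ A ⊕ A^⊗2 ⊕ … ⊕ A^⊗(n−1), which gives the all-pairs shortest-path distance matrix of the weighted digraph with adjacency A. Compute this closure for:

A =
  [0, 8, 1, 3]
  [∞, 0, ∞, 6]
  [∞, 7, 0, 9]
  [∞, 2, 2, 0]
Closure =
  [0, 5, 1, 3]
  [∞, 0, 8, 6]
  [∞, 7, 0, 9]
  [∞, 2, 2, 0]

This is the Floyd-Warshall all-pairs shortest-path computation. For each intermediate vertex k = 0, 1, …, 3, update dist[i][j] ← min(dist[i][j], dist[i][k] + dist[k][j]). The final matrix gives, for each (i, j), the minimum total weight of any directed path from i to j (possibly empty when i = j).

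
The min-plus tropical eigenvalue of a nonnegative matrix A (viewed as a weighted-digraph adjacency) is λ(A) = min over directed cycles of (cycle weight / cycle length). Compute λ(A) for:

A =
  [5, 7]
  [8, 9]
λ(A) = 5

Enumerate directed cycles and compute their means (weight / length). Sample:
  cycle 0 → 0: weight = 5, length = 1, mean = 5/1 ≈ 5.000
  cycle 1 → 1: weight = 9, length = 1, mean = 9/1 ≈ 9.000
  cycle 0 → 1 → 0: weight = 15, length = 2, mean = 15/2 ≈ 7.500
  cycle 1 → 0 → 1: weight = 15, length = 2, mean = 15/2 ≈ 7.500
Minimum mean = 5.000, attained e.g. along the cycle 0 → 0 with weight 5 and length 1. So λ(A) = 5/1 = 5.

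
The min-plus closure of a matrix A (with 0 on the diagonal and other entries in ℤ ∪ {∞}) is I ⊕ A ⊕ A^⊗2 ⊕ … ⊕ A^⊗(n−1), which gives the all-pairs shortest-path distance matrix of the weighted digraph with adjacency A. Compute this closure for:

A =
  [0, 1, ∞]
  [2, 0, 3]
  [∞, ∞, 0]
Closure =
  [0, 1, 4]
  [2, 0, 3]
  [∞, ∞, 0]

This is the Floyd-Warshall all-pairs shortest-path computation. For each intermediate vertex k = 0, 1, …, 2, update dist[i][j] ← min(dist[i][j], dist[i][k] + dist[k][j]). The final matrix gives, for each (i, j), the minimum total weight of any directed path from i to j (possibly empty when i = j).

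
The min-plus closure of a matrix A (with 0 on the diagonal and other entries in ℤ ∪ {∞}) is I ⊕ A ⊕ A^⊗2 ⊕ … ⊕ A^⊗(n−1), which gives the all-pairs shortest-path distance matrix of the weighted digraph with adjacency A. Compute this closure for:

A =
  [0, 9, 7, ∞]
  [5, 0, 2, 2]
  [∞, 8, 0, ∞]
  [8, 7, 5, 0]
Closure =
  [0, 9, 7, 11]
  [5, 0, 2, 2]
  [13, 8, 0, 10]
  [8, 7, 5, 0]

This is the Floyd-Warshall all-pairs shortest-path computation. For each intermediate vertex k = 0, 1, …, 3, update dist[i][j] ← min(dist[i][j], dist[i][k] + dist[k][j]). The final matrix gives, for each (i, j), the minimum total weight of any directed path from i to j (possibly empty when i = j).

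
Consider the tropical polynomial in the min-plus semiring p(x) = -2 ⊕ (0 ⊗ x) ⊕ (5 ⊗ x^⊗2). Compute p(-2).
p(-2) = -2

A tropical monomial a ⊗ x^⊗i evaluates to a + i · x. Evaluating each term at x = -2:
  Term 0 contributes -2 + 0 · -2 = -2
  Term 1 contributes 0 + 1 · -2 = -2
  Term 2 contributes 5 + 2 · -2 = 1
p(-2) = ⊕ of these = min[-2, -2, 1] = -2.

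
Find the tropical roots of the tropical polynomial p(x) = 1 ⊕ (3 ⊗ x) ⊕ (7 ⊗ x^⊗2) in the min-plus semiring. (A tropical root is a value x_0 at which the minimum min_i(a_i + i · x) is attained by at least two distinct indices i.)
Roots: {-4, -2}

Each tropical root is a break point of the lower envelope of the lines y = a_i + i · x (there are 3 lines, with slopes 0, 1, ..., 2). Only the lines that attain the minimum somewhere contribute to roots; other lines are dominated. Here the surviving (envelope) indices are i = 2, i = 1, i = 0.
Intersections between consecutive envelope lines give the roots: for adjacent envelope indices i < j the intersection is x = (a_i − a_j) / (j − i). Reading off the sorted break points: {-4, -2}.
Verification: at each break x_0, at least two indices attain the minimum of min_i(a_i + i · x_0).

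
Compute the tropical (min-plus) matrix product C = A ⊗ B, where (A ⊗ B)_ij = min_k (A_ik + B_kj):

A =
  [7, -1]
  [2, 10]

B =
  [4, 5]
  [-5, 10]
A ⊗ B =
  [-6, 9]
  [5, 7]

Apply the min-plus product entry-by-entry:
  C[0][0] = min over k of (A[0][0] + B[0][0] = 7 + 4 = 11, A[0][1] + B[1][0] = -1 + -5 = -6) = -6 (attained at k = 1)
  C[0][1] = min over k of (A[0][0] + B[0][1] = 7 + 5 = 12, A[0][1] + B[1][1] = -1 + 10 = 9) = 9 (attained at k = 1)
  C[1][0] = min over k of (A[1][0] + B[0][0] = 2 + 4 = 6, A[1][1] + B[1][0] = 10 + -5 = 5) = 5 (attained at k = 1)
  C[1][1] = min over k of (A[1][0] + B[0][1] = 2 + 5 = 7, A[1][1] + B[1][1] = 10 + 10 = 20) = 7 (attained at k = 0)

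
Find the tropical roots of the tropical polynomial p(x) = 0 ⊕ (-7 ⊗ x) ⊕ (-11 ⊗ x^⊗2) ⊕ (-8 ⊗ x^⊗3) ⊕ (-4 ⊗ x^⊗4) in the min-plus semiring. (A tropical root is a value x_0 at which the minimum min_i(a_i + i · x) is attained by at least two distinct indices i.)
Roots: {-4, -3, 4, 7}

Each tropical root is a break point of the lower envelope of the lines y = a_i + i · x (there are 5 lines, with slopes 0, 1, ..., 4). Only the lines that attain the minimum somewhere contribute to roots; other lines are dominated. Here the surviving (envelope) indices are i = 4, i = 3, i = 2, i = 1, i = 0.
Intersections between consecutive envelope lines give the roots: for adjacent envelope indices i < j the intersection is x = (a_i − a_j) / (j − i). Reading off the sorted break points: {-4, -3, 4, 7}.
Verification: at each break x_0, at least two indices attain the minimum of min_i(a_i + i · x_0).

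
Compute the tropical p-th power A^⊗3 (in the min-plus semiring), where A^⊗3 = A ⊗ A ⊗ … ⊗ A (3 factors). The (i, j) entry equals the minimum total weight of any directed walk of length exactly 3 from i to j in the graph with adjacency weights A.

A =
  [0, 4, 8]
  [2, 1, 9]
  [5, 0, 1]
A^⊗3 =
  [0, 4, 8]
  [2, 3, 10]
  [2, 2, 3]

Each entry (A^⊗3)_ij equals the minimum over all length-3 walks i = v_0 → v_1 → … → v_3 = j of Σ_t A[v_t][v_{t+1}]. For example, for (i, j) = (0, 2) we minimise over 9 possible intermediate vertex sequences; the minimum is 8, attained along the walk 0 → 0 → 0 → 2.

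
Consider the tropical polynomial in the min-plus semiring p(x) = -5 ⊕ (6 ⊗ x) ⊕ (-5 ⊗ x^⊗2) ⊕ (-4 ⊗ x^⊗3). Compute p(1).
p(1) = -5

A tropical monomial a ⊗ x^⊗i evaluates to a + i · x. Evaluating each term at x = 1:
  Term 0 contributes -5 + 0 · 1 = -5
  Term 1 contributes 6 + 1 · 1 = 7
  Term 2 contributes -5 + 2 · 1 = -3
  Term 3 contributes -4 + 3 · 1 = -1
p(1) = ⊕ of these = min[-5, 7, -3, -1] = -5.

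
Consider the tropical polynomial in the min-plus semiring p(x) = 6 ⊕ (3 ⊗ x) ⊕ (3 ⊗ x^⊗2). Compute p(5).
p(5) = 6

A tropical monomial a ⊗ x^⊗i evaluates to a + i · x. Evaluating each term at x = 5:
  Term 0 contributes 6 + 0 · 5 = 6
  Term 1 contributes 3 + 1 · 5 = 8
  Term 2 contributes 3 + 2 · 5 = 13
p(5) = ⊕ of these = min[6, 8, 13] = 6.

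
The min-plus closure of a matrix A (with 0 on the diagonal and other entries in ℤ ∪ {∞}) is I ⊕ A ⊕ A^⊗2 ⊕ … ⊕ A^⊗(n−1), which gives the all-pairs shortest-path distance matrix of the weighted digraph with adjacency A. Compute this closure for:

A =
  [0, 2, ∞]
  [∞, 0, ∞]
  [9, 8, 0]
Closure =
  [0, 2, ∞]
  [∞, 0, ∞]
  [9, 8, 0]

This is the Floyd-Warshall all-pairs shortest-path computation. For each intermediate vertex k = 0, 1, …, 2, update dist[i][j] ← min(dist[i][j], dist[i][k] + dist[k][j]). The final matrix gives, for each (i, j), the minimum total weight of any directed path from i to j (possibly empty when i = j).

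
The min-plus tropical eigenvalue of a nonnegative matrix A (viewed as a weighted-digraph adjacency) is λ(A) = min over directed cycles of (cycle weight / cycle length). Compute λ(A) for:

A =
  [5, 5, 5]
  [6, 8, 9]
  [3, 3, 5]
λ(A) = 4

Enumerate directed cycles and compute their means (weight / length). Sample:
  cycle 0 → 0: weight = 5, length = 1, mean = 5/1 ≈ 5.000
  cycle 1 → 1: weight = 8, length = 1, mean = 8/1 ≈ 8.000
  cycle 2 → 2: weight = 5, length = 1, mean = 5/1 ≈ 5.000
  cycle 0 → 1 → 0: weight = 11, length = 2, mean = 11/2 ≈ 5.500
  cycle 0 → 2 → 0: weight = 8, length = 2, mean = 8/2 ≈ 4.000
  cycle 1 → 0 → 1: weight = 11, length = 2, mean = 11/2 ≈ 5.500
Minimum mean = 4.000, attained e.g. along the cycle 0 → 2 → 0 with weight 8 and length 2. So λ(A) = 8/2 = 4.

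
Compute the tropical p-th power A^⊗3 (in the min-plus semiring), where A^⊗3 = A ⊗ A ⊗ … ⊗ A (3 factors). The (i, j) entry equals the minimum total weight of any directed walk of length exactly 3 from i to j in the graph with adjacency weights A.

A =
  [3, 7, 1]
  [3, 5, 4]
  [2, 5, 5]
A^⊗3 =
  [6, 9, 4]
  [6, 9, 7]
  [5, 8, 6]

Each entry (A^⊗3)_ij equals the minimum over all length-3 walks i = v_0 → v_1 → … → v_3 = j of Σ_t A[v_t][v_{t+1}]. For example, for (i, j) = (0, 2) we minimise over 9 possible intermediate vertex sequences; the minimum is 4, attained along the walk 0 → 2 → 0 → 2.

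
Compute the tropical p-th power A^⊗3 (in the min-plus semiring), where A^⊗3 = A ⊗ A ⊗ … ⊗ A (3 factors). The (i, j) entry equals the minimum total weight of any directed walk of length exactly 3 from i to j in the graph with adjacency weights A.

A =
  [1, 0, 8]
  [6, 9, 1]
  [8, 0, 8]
A^⊗3 =
  [3, 1, 2]
  [7, 7, 2]
  [7, 1, 9]

Each entry (A^⊗3)_ij equals the minimum over all length-3 walks i = v_0 → v_1 → … → v_3 = j of Σ_t A[v_t][v_{t+1}]. For example, for (i, j) = (0, 2) we minimise over 9 possible intermediate vertex sequences; the minimum is 2, attained along the walk 0 → 0 → 1 → 2.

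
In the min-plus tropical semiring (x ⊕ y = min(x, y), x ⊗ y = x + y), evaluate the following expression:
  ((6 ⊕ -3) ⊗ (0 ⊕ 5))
((6 ⊕ -3) ⊗ (0 ⊕ 5)) = -3

Expand innermost to outermost. Recall ⊕ takes the minimum of its arguments and ⊗ takes their sum. Working out the expression ((6 ⊕ -3) ⊗ (0 ⊕ 5)) gives -3.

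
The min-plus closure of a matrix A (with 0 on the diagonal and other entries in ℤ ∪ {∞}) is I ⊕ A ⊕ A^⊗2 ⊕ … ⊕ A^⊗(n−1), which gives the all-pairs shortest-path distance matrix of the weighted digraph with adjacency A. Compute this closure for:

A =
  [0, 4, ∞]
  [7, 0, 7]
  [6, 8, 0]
Closure =
  [0, 4, 11]
  [7, 0, 7]
  [6, 8, 0]

This is the Floyd-Warshall all-pairs shortest-path computation. For each intermediate vertex k = 0, 1, …, 2, update dist[i][j] ← min(dist[i][j], dist[i][k] + dist[k][j]). The final matrix gives, for each (i, j), the minimum total weight of any directed path from i to j (possibly empty when i = j).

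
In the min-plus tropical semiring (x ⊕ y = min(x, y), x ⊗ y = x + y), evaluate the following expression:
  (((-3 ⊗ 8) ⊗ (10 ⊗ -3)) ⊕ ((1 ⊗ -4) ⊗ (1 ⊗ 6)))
(((-3 ⊗ 8) ⊗ (10 ⊗ -3)) ⊕ ((1 ⊗ -4) ⊗ (1 ⊗ 6))) = 4

Expand innermost to outermost. Recall ⊕ takes the minimum of its arguments and ⊗ takes their sum. Working out the expression (((-3 ⊗ 8) ⊗ (10 ⊗ -3)) ⊕ ((1 ⊗ -4) ⊗ (1 ⊗ 6))) gives 4.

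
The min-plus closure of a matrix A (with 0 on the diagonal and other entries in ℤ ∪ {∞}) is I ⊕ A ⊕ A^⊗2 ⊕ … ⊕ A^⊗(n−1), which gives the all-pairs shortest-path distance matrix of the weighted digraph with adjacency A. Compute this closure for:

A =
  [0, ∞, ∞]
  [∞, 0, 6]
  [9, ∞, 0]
Closure =
  [0, ∞, ∞]
  [15, 0, 6]
  [9, ∞, 0]

This is the Floyd-Warshall all-pairs shortest-path computation. For each intermediate vertex k = 0, 1, …, 2, update dist[i][j] ← min(dist[i][j], dist[i][k] + dist[k][j]). The final matrix gives, for each (i, j), the minimum total weight of any directed path from i to j (possibly empty when i = j).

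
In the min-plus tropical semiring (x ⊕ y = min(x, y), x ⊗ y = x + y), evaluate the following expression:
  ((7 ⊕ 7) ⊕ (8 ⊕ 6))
((7 ⊕ 7) ⊕ (8 ⊕ 6)) = 6

Expand innermost to outermost. Recall ⊕ takes the minimum of its arguments and ⊗ takes their sum. Working out the expression ((7 ⊕ 7) ⊕ (8 ⊕ 6)) gives 6.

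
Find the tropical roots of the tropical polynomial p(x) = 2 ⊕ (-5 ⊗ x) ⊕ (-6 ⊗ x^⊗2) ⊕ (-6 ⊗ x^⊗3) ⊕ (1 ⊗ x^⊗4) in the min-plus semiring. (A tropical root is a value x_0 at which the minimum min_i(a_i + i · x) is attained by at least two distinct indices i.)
Roots: {-7, 0, 1, 7}

Each tropical root is a break point of the lower envelope of the lines y = a_i + i · x (there are 5 lines, with slopes 0, 1, ..., 4). Only the lines that attain the minimum somewhere contribute to roots; other lines are dominated. Here the surviving (envelope) indices are i = 4, i = 3, i = 2, i = 1, i = 0.
Intersections between consecutive envelope lines give the roots: for adjacent envelope indices i < j the intersection is x = (a_i − a_j) / (j − i). Reading off the sorted break points: {-7, 0, 1, 7}.
Verification: at each break x_0, at least two indices attain the minimum of min_i(a_i + i · x_0).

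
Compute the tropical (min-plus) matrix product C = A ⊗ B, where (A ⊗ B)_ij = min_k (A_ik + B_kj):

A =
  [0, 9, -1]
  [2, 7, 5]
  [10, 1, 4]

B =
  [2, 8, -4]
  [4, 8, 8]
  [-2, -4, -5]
A ⊗ B =
  [-3, -5, -6]
  [3, 1, -2]
  [2, 0, -1]

Apply the min-plus product entry-by-entry:
  C[0][0] = min over k of (A[0][0] + B[0][0] = 0 + 2 = 2, A[0][1] + B[1][0] = 9 + 4 = 13, A[0][2] + B[2][0] = -1 + -2 = -3) = -3 (attained at k = 2)
  C[0][1] = min over k of (A[0][0] + B[0][1] = 0 + 8 = 8, A[0][1] + B[1][1] = 9 + 8 = 17, A[0][2] + B[2][1] = -1 + -4 = -5) = -5 (attained at k = 2)
  C[0][2] = min over k of (A[0][0] + B[0][2] = 0 + -4 = -4, A[0][1] + B[1][2] = 9 + 8 = 17, A[0][2] + B[2][2] = -1 + -5 = -6) = -6 (attained at k = 2)
  C[1][0] = min over k of (A[1][0] + B[0][0] = 2 + 2 = 4, A[1][1] + B[1][0] = 7 + 4 = 11, A[1][2] + B[2][0] = 5 + -2 = 3) = 3 (attained at k = 2)
  C[1][1] = min over k of (A[1][0] + B[0][1] = 2 + 8 = 10, A[1][1] + B[1][1] = 7 + 8 = 15, A[1][2] + B[2][1] = 5 + -4 = 1) = 1 (attained at k = 2)
  C[1][2] = min over k of (A[1][0] + B[0][2] = 2 + -4 = -2, A[1][1] + B[1][2] = 7 + 8 = 15, A[1][2] + B[2][2] = 5 + -5 = 0) = -2 (attained at k = 0)
  C[2][0] = min over k of (A[2][0] + B[0][0] = 10 + 2 = 12, A[2][1] + B[1][0] = 1 + 4 = 5, A[2][2] + B[2][0] = 4 + -2 = 2) = 2 (attained at k = 2)
  C[2][1] = min over k of (A[2][0] + B[0][1] = 10 + 8 = 18, A[2][1] + B[1][1] = 1 + 8 = 9, A[2][2] + B[2][1] = 4 + -4 = 0) = 0 (attained at k = 2)
  C[2][2] = min over k of (A[2][0] + B[0][2] = 10 + -4 = 6, A[2][1] + B[1][2] = 1 + 8 = 9, A[2][2] + B[2][2] = 4 + -5 = -1) = -1 (attained at k = 2)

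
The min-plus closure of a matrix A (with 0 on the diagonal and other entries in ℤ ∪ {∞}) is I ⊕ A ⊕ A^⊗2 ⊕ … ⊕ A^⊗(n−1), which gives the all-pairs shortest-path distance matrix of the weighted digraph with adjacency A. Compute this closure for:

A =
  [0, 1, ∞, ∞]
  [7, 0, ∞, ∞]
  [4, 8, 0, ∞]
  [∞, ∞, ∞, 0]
Closure =
  [0, 1, ∞, ∞]
  [7, 0, ∞, ∞]
  [4, 5, 0, ∞]
  [∞, ∞, ∞, 0]

This is the Floyd-Warshall all-pairs shortest-path computation. For each intermediate vertex k = 0, 1, …, 3, update dist[i][j] ← min(dist[i][j], dist[i][k] + dist[k][j]). The final matrix gives, for each (i, j), the minimum total weight of any directed path from i to j (possibly empty when i = j).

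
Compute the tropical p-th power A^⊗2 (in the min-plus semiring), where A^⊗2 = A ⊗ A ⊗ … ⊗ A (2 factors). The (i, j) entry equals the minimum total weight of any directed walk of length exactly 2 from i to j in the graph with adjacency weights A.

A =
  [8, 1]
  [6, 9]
A^⊗2 =
  [7, 9]
  [14, 7]

Each entry (A^⊗2)_ij equals the minimum over all length-2 walks i = v_0 → v_1 → … → v_2 = j of Σ_t A[v_t][v_{t+1}]. For example, for (i, j) = (0, 1) we minimise over 2 possible intermediate vertex sequences; the minimum is 9, attained along the walk 0 → 0 → 1.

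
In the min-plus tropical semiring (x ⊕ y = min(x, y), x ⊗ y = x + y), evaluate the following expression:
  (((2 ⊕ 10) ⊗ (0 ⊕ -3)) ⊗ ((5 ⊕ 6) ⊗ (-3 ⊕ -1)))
(((2 ⊕ 10) ⊗ (0 ⊕ -3)) ⊗ ((5 ⊕ 6) ⊗ (-3 ⊕ -1))) = 1

Expand innermost to outermost. Recall ⊕ takes the minimum of its arguments and ⊗ takes their sum. Working out the expression (((2 ⊕ 10) ⊗ (0 ⊕ -3)) ⊗ ((5 ⊕ 6) ⊗ (-3 ⊕ -1))) gives 1.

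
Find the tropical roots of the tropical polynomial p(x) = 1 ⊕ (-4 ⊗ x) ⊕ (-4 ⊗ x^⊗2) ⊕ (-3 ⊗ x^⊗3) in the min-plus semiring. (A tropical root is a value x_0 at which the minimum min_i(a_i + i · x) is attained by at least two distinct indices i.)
Roots: {-1, 0, 5}

Each tropical root is a break point of the lower envelope of the lines y = a_i + i · x (there are 4 lines, with slopes 0, 1, ..., 3). Only the lines that attain the minimum somewhere contribute to roots; other lines are dominated. Here the surviving (envelope) indices are i = 3, i = 2, i = 1, i = 0.
Intersections between consecutive envelope lines give the roots: for adjacent envelope indices i < j the intersection is x = (a_i − a_j) / (j − i). Reading off the sorted break points: {-1, 0, 5}.
Verification: at each break x_0, at least two indices attain the minimum of min_i(a_i + i · x_0).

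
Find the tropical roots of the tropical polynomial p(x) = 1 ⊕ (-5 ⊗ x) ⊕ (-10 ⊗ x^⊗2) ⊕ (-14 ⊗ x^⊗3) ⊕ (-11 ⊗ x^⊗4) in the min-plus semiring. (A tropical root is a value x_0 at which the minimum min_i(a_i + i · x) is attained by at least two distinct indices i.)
Roots: {-3, 4, 5, 6}

Each tropical root is a break point of the lower envelope of the lines y = a_i + i · x (there are 5 lines, with slopes 0, 1, ..., 4). Only the lines that attain the minimum somewhere contribute to roots; other lines are dominated. Here the surviving (envelope) indices are i = 4, i = 3, i = 2, i = 1, i = 0.
Intersections between consecutive envelope lines give the roots: for adjacent envelope indices i < j the intersection is x = (a_i − a_j) / (j − i). Reading off the sorted break points: {-3, 4, 5, 6}.
Verification: at each break x_0, at least two indices attain the minimum of min_i(a_i + i · x_0).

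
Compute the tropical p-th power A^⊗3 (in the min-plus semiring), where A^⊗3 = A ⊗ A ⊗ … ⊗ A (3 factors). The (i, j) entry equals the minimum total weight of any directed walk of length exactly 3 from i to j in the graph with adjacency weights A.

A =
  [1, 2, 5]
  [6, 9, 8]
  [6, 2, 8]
A^⊗3 =
  [3, 4, 7]
  [8, 9, 12]
  [8, 9, 12]

Each entry (A^⊗3)_ij equals the minimum over all length-3 walks i = v_0 → v_1 → … → v_3 = j of Σ_t A[v_t][v_{t+1}]. For example, for (i, j) = (0, 2) we minimise over 9 possible intermediate vertex sequences; the minimum is 7, attained along the walk 0 → 0 → 0 → 2.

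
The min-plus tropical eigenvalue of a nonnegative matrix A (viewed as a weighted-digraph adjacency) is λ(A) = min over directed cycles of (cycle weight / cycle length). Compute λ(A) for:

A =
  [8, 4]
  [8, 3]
λ(A) = 3

Enumerate directed cycles and compute their means (weight / length). Sample:
  cycle 0 → 0: weight = 8, length = 1, mean = 8/1 ≈ 8.000
  cycle 1 → 1: weight = 3, length = 1, mean = 3/1 ≈ 3.000
  cycle 0 → 1 → 0: weight = 12, length = 2, mean = 12/2 ≈ 6.000
  cycle 1 → 0 → 1: weight = 12, length = 2, mean = 12/2 ≈ 6.000
Minimum mean = 3.000, attained e.g. along the cycle 1 → 1 with weight 3 and length 1. So λ(A) = 3/1 = 3.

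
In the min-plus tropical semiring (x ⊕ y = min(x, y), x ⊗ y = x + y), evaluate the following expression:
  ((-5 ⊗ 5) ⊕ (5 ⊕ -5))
((-5 ⊗ 5) ⊕ (5 ⊕ -5)) = -5

Expand innermost to outermost. Recall ⊕ takes the minimum of its arguments and ⊗ takes their sum. Working out the expression ((-5 ⊗ 5) ⊕ (5 ⊕ -5)) gives -5.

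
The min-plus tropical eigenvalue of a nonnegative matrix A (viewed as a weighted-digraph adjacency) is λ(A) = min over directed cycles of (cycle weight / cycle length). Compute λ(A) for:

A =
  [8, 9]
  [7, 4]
λ(A) = 4

Enumerate directed cycles and compute their means (weight / length). Sample:
  cycle 0 → 0: weight = 8, length = 1, mean = 8/1 ≈ 8.000
  cycle 1 → 1: weight = 4, length = 1, mean = 4/1 ≈ 4.000
  cycle 0 → 1 → 0: weight = 16, length = 2, mean = 16/2 ≈ 8.000
  cycle 1 → 0 → 1: weight = 16, length = 2, mean = 16/2 ≈ 8.000
Minimum mean = 4.000, attained e.g. along the cycle 1 → 1 with weight 4 and length 1. So λ(A) = 4/1 = 4.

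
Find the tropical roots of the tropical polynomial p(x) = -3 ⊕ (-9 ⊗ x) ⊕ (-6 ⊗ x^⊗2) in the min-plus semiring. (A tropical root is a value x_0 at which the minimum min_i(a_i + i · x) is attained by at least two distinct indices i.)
Roots: {-3, 6}

Each tropical root is a break point of the lower envelope of the lines y = a_i + i · x (there are 3 lines, with slopes 0, 1, ..., 2). Only the lines that attain the minimum somewhere contribute to roots; other lines are dominated. Here the surviving (envelope) indices are i = 2, i = 1, i = 0.
Intersections between consecutive envelope lines give the roots: for adjacent envelope indices i < j the intersection is x = (a_i − a_j) / (j − i). Reading off the sorted break points: {-3, 6}.
Verification: at each break x_0, at least two indices attain the minimum of min_i(a_i + i · x_0).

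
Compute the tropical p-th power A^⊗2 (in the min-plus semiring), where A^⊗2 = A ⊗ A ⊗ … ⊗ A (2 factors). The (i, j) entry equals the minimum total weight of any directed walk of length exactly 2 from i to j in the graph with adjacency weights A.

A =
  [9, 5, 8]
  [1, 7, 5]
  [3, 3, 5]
A^⊗2 =
  [6, 11, 10]
  [8, 6, 9]
  [4, 8, 8]

Each entry (A^⊗2)_ij equals the minimum over all length-2 walks i = v_0 → v_1 → … → v_2 = j of Σ_t A[v_t][v_{t+1}]. For example, for (i, j) = (0, 2) we minimise over 3 possible intermediate vertex sequences; the minimum is 10, attained along the walk 0 → 1 → 2.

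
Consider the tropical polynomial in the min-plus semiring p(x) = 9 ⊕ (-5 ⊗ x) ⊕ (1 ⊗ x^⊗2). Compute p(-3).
p(-3) = -8

A tropical monomial a ⊗ x^⊗i evaluates to a + i · x. Evaluating each term at x = -3:
  Term 0 contributes 9 + 0 · -3 = 9
  Term 1 contributes -5 + 1 · -3 = -8
  Term 2 contributes 1 + 2 · -3 = -5
p(-3) = ⊕ of these = min[9, -8, -5] = -8.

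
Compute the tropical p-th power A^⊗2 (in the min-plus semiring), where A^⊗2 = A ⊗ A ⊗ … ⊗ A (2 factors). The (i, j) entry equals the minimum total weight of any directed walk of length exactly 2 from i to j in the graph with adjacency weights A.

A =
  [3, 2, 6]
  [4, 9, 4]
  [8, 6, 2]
A^⊗2 =
  [6, 5, 6]
  [7, 6, 6]
  [10, 8, 4]

Each entry (A^⊗2)_ij equals the minimum over all length-2 walks i = v_0 → v_1 → … → v_2 = j of Σ_t A[v_t][v_{t+1}]. For example, for (i, j) = (0, 2) we minimise over 3 possible intermediate vertex sequences; the minimum is 6, attained along the walk 0 → 1 → 2.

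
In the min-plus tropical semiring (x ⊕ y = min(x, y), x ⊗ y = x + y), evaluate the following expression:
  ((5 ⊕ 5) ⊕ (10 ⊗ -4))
((5 ⊕ 5) ⊕ (10 ⊗ -4)) = 5

Expand innermost to outermost. Recall ⊕ takes the minimum of its arguments and ⊗ takes their sum. Working out the expression ((5 ⊕ 5) ⊕ (10 ⊗ -4)) gives 5.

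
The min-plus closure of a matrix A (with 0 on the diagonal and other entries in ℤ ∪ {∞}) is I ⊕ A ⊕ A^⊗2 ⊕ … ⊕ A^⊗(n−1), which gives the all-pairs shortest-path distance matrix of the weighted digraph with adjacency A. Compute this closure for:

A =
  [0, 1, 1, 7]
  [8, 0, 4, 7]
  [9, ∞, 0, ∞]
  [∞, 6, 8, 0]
Closure =
  [0, 1, 1, 7]
  [8, 0, 4, 7]
  [9, 10, 0, 16]
  [14, 6, 8, 0]

This is the Floyd-Warshall all-pairs shortest-path computation. For each intermediate vertex k = 0, 1, …, 3, update dist[i][j] ← min(dist[i][j], dist[i][k] + dist[k][j]). The final matrix gives, for each (i, j), the minimum total weight of any directed path from i to j (possibly empty when i = j).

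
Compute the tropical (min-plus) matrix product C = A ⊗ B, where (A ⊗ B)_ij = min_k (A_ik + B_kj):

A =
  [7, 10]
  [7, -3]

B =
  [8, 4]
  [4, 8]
A ⊗ B =
  [14, 11]
  [1, 5]

Apply the min-plus product entry-by-entry:
  C[0][0] = min over k of (A[0][0] + B[0][0] = 7 + 8 = 15, A[0][1] + B[1][0] = 10 + 4 = 14) = 14 (attained at k = 1)
  C[0][1] = min over k of (A[0][0] + B[0][1] = 7 + 4 = 11, A[0][1] + B[1][1] = 10 + 8 = 18) = 11 (attained at k = 0)
  C[1][0] = min over k of (A[1][0] + B[0][0] = 7 + 8 = 15, A[1][1] + B[1][0] = -3 + 4 = 1) = 1 (attained at k = 1)
  C[1][1] = min over k of (A[1][0] + B[0][1] = 7 + 4 = 11, A[1][1] + B[1][1] = -3 + 8 = 5) = 5 (attained at k = 1)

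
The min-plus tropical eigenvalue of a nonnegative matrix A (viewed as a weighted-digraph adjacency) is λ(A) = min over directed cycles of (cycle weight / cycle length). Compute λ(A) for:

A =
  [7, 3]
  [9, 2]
λ(A) = 2

Enumerate directed cycles and compute their means (weight / length). Sample:
  cycle 0 → 0: weight = 7, length = 1, mean = 7/1 ≈ 7.000
  cycle 1 → 1: weight = 2, length = 1, mean = 2/1 ≈ 2.000
  cycle 0 → 1 → 0: weight = 12, length = 2, mean = 12/2 ≈ 6.000
  cycle 1 → 0 → 1: weight = 12, length = 2, mean = 12/2 ≈ 6.000
Minimum mean = 2.000, attained e.g. along the cycle 1 → 1 with weight 2 and length 1. So λ(A) = 2/1 = 2.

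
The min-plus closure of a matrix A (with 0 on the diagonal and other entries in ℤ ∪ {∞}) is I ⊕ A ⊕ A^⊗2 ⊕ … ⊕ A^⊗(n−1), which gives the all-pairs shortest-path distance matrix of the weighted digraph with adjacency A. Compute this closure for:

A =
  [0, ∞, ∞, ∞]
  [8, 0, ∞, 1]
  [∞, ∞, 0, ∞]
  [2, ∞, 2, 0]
Closure =
  [0, ∞, ∞, ∞]
  [3, 0, 3, 1]
  [∞, ∞, 0, ∞]
  [2, ∞, 2, 0]

This is the Floyd-Warshall all-pairs shortest-path computation. For each intermediate vertex k = 0, 1, …, 3, update dist[i][j] ← min(dist[i][j], dist[i][k] + dist[k][j]). The final matrix gives, for each (i, j), the minimum total weight of any directed path from i to j (possibly empty when i = j).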